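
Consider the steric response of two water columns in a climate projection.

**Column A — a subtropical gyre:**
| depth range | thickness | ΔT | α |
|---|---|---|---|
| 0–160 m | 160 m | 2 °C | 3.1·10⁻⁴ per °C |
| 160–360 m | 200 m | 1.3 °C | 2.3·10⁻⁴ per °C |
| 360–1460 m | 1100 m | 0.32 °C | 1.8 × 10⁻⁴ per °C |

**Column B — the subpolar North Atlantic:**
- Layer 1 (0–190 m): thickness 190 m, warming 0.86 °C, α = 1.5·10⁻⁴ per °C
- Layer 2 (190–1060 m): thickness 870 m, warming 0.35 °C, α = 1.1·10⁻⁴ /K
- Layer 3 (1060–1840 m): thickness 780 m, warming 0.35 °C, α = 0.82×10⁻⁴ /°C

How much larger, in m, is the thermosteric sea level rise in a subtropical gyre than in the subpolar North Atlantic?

0.142 m

A Layer 1: 160 × 3.1×10⁻⁴ × 2 = 0.09920 m
A 160–360 m: 2.3×10⁻⁴ × 1.3 × 200 = 0.05980 m
A 0.32 × 1100 × 1.8×10⁻⁴ = 0.06336 m
A total: 0.22236 m
B Layer 1: 0.86 × 190 × 1.5×10⁻⁴ = 0.02451 m
B 190–1060 m: 0.35 × 1.1×10⁻⁴ × 870 = 0.033495 m
B 0.35 × 780 × 0.82×10⁻⁴ = 0.022386 m
B total: 0.080391 m
Difference: 0.22236 − 0.080391 = 0.141969 m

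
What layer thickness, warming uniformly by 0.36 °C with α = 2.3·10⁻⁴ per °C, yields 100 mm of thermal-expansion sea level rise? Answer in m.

about 1200 m

H = Δh/(αΔT) = 0.1 / (2.3×10⁻⁴ × 0.36) ≈ 1208 m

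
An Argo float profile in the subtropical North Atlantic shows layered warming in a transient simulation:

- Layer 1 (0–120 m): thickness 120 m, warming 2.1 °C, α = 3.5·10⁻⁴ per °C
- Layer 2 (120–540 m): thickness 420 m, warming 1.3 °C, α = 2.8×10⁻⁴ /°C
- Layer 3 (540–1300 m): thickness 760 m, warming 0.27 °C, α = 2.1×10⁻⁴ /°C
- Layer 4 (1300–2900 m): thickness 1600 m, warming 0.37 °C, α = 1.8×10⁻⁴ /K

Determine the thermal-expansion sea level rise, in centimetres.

0–120 m: 120 × 2.1 × 3.5×10⁻⁴ = 0.08820 m
120–540 m: 1.3 × 420 × 2.8×10⁻⁴ = 0.15288 m
760 × 2.1×10⁻⁴ × 0.27 = 0.043092 m
1300–2900 m: 1.8×10⁻⁴ × 1600 × 0.37 = 0.10656 m
Δh = 0.08820 + 0.15288 + 0.043092 + 0.10656 = 0.390732 m

39.1 cm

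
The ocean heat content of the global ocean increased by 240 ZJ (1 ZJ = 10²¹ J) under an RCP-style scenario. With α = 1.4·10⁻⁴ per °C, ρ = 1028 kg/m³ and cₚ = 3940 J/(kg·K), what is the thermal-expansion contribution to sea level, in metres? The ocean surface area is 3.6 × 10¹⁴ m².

Per unit area: Q = 240×10²¹ / (3.6×10¹⁴) ≈ 6.667×10⁸ J/m²
Δh = αQ/(ρcₚ) = 1.4×10⁻⁴ × 6.667×10⁸ / (1028 × 3940) ≈ 0.023045 m

0.0230 m of thermosteric rise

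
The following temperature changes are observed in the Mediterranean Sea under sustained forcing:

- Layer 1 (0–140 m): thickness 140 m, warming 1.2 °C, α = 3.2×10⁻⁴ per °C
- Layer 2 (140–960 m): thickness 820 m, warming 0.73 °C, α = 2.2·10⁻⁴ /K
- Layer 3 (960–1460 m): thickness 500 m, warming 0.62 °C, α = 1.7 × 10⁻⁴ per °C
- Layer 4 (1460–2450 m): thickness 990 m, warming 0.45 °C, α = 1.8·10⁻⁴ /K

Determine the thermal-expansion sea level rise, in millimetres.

Layer 1: 1.2 × 3.2×10⁻⁴ × 140 = 0.05376 m
Layer 2: 2.2×10⁻⁴ × 0.73 × 820 = 0.131692 m
0.62 × 1.7×10⁻⁴ × 500 = 0.05270 m
1460–2450 m: 0.45 × 990 × 1.8×10⁻⁴ = 0.08019 m
Δh = 0.05376 + 0.131692 + 0.05270 + 0.08019 = 0.318342 m ≈ 318 mm

318 mm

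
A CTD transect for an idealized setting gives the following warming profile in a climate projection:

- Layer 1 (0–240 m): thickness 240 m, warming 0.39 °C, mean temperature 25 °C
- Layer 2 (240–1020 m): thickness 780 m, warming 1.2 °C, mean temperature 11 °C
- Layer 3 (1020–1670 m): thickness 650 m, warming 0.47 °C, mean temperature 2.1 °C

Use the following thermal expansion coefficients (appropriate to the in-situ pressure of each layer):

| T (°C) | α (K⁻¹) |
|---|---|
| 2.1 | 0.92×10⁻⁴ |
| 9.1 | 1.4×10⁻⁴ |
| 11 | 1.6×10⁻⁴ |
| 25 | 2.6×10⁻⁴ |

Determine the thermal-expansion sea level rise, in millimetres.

about 202 mm

Layer 1 at 25 °C → α = 2.6×10⁻⁴ K⁻¹
Layer 2 at 11 °C → α = 1.6×10⁻⁴ K⁻¹
Layer 3 at 2.1 °C → α = 0.92×10⁻⁴ K⁻¹
Layer 1: 2.6×10⁻⁴ × 240 × 0.39 = 0.024336 m
Layer 2: 1.2 × 1.6×10⁻⁴ × 780 = 0.14976 m
Layer 3: 0.92×10⁻⁴ × 650 × 0.47 = 0.028106 m
Δh = 0.024336 + 0.14976 + 0.028106 = 0.202202 m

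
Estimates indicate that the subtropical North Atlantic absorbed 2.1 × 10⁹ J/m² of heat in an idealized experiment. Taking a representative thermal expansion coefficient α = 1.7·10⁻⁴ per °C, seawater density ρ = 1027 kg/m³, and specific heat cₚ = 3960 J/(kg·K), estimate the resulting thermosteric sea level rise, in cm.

Δh = αQ/(ρcₚ) = 1.7×10⁻⁴ × 2.1×10⁹ / (1027 × 3960) ≈ 0.087781 m

Δh = 8.78 cm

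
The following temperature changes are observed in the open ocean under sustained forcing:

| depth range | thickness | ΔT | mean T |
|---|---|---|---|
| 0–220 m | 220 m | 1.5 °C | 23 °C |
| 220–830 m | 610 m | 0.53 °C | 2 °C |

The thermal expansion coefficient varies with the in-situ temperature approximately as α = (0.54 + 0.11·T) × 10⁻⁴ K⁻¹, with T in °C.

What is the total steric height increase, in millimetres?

about 126 mm

Layer 1: α = (0.54 + 0.11×23)×10⁻⁴ = 3.07×10⁻⁴ K⁻¹
Layer 2: α = (0.54 + 0.11×2)×10⁻⁴ = 0.76×10⁻⁴ K⁻¹
0–220 m: 3.07×10⁻⁴ × 1.5 × 220 = 0.10131 m
220–830 m: 610 × 0.53 × 0.76×10⁻⁴ = 0.0245708 m
Δh = 0.10131 + 0.0245708 = 0.1258808 m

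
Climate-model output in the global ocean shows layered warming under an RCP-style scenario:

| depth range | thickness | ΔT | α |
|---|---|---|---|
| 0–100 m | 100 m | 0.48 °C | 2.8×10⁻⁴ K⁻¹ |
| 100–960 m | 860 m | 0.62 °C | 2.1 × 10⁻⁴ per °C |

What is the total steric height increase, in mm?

0–100 m: 2.8×10⁻⁴ × 100 × 0.48 = 0.01344 m
Layer 2: 2.1×10⁻⁴ × 0.62 × 860 = 0.111972 m
Δh = 0.01344 + 0.111972 = 0.125412 m

Δh = 130 mm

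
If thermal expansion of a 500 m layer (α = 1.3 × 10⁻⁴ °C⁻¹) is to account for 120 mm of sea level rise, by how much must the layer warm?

ΔT = Δh/(αH) = 0.12 / (1.3×10⁻⁴ × 500) ≈ 1.846 K

about 1.8 K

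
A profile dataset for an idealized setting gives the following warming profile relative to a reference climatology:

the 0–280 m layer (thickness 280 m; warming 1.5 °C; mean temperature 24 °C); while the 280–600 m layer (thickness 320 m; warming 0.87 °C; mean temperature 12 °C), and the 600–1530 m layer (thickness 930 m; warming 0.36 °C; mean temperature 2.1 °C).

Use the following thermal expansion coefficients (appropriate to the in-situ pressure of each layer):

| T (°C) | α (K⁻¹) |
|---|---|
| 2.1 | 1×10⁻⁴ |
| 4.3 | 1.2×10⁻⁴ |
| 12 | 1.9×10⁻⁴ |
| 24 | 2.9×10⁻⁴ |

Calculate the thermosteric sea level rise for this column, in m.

0.21 m

Layer 1 at 24 °C → α = 2.9×10⁻⁴ K⁻¹
Layer 2 at 12 °C → α = 1.9×10⁻⁴ K⁻¹
Layer 3 at 2.1 °C → α = 1×10⁻⁴ K⁻¹
0–280 m: 1.5 × 280 × 2.9×10⁻⁴ = 0.12180 m
320 × 0.87 × 1.9×10⁻⁴ = 0.052896 m
600–1530 m: 1×10⁻⁴ × 930 × 0.36 = 0.03348 m
Δh = 0.12180 + 0.052896 + 0.03348 = 0.208176 m ≈ 0.21 m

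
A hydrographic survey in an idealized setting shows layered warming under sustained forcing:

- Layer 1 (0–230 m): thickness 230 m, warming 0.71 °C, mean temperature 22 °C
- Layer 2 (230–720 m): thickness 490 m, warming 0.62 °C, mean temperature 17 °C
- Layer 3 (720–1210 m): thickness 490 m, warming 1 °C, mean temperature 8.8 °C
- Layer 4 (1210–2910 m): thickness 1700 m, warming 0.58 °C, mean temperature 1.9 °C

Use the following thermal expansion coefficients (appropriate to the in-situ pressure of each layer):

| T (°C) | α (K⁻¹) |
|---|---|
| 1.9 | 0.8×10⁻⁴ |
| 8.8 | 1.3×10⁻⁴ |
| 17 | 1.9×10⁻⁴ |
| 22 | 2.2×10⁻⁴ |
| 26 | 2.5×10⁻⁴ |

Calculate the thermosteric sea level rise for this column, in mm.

Layer 1 at 22 °C → α = 2.2×10⁻⁴ K⁻¹
Layer 2 at 17 °C → α = 1.9×10⁻⁴ K⁻¹
Layer 3 at 8.8 °C → α = 1.3×10⁻⁴ K⁻¹
Layer 4 at 1.9 °C → α = 0.8×10⁻⁴ K⁻¹
0–230 m: 0.71 × 2.2×10⁻⁴ × 230 = 0.035926 m
230–720 m: 1.9×10⁻⁴ × 490 × 0.62 = 0.057722 m
1 × 1.3×10⁻⁴ × 490 = 0.06370 m
0.58 × 1700 × 0.8×10⁻⁴ = 0.07888 m
Δh = 0.035926 + 0.057722 + 0.06370 + 0.07888 = 0.236228 m

Δh = 236 mm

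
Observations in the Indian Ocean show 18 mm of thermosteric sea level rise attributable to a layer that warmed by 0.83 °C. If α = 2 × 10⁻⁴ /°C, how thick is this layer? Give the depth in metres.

H ≈ 110 m

H = Δh/(αΔT) = 0.018 / (2×10⁻⁴ × 0.83) ≈ 108.4 m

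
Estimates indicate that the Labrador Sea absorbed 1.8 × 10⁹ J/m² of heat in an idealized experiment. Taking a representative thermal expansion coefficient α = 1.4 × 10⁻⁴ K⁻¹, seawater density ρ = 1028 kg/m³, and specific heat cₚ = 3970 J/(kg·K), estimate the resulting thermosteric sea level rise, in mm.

Δh = 61.7 mm

Δh = αQ/(ρcₚ) = 1.4×10⁻⁴ × 1.8×10⁹ / (1028 × 3970) ≈ 0.061747 m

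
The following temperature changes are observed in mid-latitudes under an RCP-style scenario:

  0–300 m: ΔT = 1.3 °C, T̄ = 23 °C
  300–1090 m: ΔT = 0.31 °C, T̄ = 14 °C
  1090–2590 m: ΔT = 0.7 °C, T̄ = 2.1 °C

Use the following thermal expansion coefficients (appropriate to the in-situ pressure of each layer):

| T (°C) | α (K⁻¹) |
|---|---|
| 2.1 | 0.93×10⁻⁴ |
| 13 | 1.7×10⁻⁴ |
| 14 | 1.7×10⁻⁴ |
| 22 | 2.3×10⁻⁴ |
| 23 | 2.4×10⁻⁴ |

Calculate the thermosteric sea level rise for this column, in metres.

Layer 1 at 23 °C → α = 2.4×10⁻⁴ K⁻¹
Layer 2 at 14 °C → α = 1.7×10⁻⁴ K⁻¹
Layer 3 at 2.1 °C → α = 0.93×10⁻⁴ K⁻¹
Layer 1: 1.3 × 300 × 2.4×10⁻⁴ = 0.09360 m
790 × 1.7×10⁻⁴ × 0.31 = 0.041633 m
Layer 3: 0.93×10⁻⁴ × 1500 × 0.7 = 0.09765 m
Δh = 0.09360 + 0.041633 + 0.09765 = 0.232883 m

Δh = 0.233 m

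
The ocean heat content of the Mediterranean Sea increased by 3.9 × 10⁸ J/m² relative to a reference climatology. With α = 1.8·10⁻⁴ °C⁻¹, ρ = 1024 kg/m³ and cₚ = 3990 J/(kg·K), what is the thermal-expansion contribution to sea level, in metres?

Δh = αQ/(ρcₚ) = 1.8×10⁻⁴ × 3.9×10⁸ / (1024 × 3990) ≈ 0.017182 m

about 0.0172 m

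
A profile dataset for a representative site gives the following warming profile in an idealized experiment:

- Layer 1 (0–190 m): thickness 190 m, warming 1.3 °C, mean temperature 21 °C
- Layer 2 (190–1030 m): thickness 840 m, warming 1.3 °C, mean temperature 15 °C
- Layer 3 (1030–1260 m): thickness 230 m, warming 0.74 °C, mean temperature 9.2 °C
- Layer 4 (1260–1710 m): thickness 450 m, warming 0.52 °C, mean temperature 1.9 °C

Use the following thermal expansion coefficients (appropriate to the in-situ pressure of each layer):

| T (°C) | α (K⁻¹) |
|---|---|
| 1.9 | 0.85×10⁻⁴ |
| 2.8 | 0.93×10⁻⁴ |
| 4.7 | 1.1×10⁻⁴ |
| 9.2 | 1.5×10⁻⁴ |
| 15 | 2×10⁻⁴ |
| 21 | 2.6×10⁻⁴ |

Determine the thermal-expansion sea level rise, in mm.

Layer 1 at 21 °C → α = 2.6×10⁻⁴ K⁻¹
Layer 2 at 15 °C → α = 2×10⁻⁴ K⁻¹
Layer 3 at 9.2 °C → α = 1.5×10⁻⁴ K⁻¹
Layer 4 at 1.9 °C → α = 0.85×10⁻⁴ K⁻¹
1.3 × 190 × 2.6×10⁻⁴ = 0.06422 m
1.3 × 840 × 2×10⁻⁴ = 0.21840 m
1030–1260 m: 230 × 1.5×10⁻⁴ × 0.74 = 0.02553 m
0.52 × 450 × 0.85×10⁻⁴ = 0.01989 m
Δh = 0.06422 + 0.21840 + 0.02553 + 0.01989 = 0.32804 m ≈ 328 mm

Δh ≈ 328 mm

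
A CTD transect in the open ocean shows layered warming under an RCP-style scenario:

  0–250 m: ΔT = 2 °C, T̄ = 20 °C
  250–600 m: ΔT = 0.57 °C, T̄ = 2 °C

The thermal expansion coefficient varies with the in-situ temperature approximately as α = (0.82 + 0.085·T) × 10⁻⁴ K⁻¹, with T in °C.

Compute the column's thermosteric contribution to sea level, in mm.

Layer 1: α = (0.82 + 0.085×20)×10⁻⁴ = 2.52×10⁻⁴ K⁻¹
Layer 2: α = (0.82 + 0.085×2)×10⁻⁴ = 0.99×10⁻⁴ K⁻¹
2 × 2.52×10⁻⁴ × 250 = 0.12600 m
Layer 2: 0.57 × 350 × 0.99×10⁻⁴ = 0.0197505 m
Δh = 0.12600 + 0.0197505 = 0.1457505 m ≈ 146 mm

about 146 mm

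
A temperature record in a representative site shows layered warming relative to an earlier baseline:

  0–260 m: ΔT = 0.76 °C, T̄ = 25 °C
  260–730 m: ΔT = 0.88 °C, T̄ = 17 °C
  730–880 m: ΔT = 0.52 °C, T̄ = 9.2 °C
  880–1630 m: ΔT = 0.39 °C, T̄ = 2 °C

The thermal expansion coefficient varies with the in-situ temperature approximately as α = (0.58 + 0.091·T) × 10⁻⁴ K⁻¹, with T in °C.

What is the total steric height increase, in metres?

about 0.18 m

Layer 1: α = (0.58 + 0.091×25)×10⁻⁴ = 2.855×10⁻⁴ K⁻¹
Layer 2: α = (0.58 + 0.091×17)×10⁻⁴ = 2.127×10⁻⁴ K⁻¹
Layer 3: α = (0.58 + 0.091×9.2)×10⁻⁴ = 1.4172×10⁻⁴ K⁻¹
Layer 4: α = (0.58 + 0.091×2)×10⁻⁴ = 0.762×10⁻⁴ K⁻¹
0–260 m: 260 × 2.855×10⁻⁴ × 0.76 = 0.0564148 m
260–730 m: 0.88 × 2.127×10⁻⁴ × 470 = 0.08797272 m
1.4172×10⁻⁴ × 0.52 × 150 = 0.01105416 m
880–1630 m: 750 × 0.39 × 0.762×10⁻⁴ = 0.0222885 m
Δh = 0.0564148 + 0.08797272 + 0.01105416 + 0.0222885 = 0.17773018 m ≈ 0.18 m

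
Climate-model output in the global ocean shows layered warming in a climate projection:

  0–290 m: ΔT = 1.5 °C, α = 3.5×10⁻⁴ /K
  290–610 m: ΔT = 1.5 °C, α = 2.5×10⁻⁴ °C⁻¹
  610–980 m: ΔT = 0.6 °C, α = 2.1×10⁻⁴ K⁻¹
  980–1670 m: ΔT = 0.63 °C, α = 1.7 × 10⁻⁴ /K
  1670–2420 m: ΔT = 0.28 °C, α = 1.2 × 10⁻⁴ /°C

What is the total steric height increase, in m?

1.5 × 3.5×10⁻⁴ × 290 = 0.15225 m
290–610 m: 1.5 × 2.5×10⁻⁴ × 320 = 0.12000 m
610–980 m: 0.6 × 370 × 2.1×10⁻⁴ = 0.04662 m
Layer 4: 0.63 × 1.7×10⁻⁴ × 690 = 0.073899 m
750 × 1.2×10⁻⁴ × 0.28 = 0.02520 m
Δh = 0.15225 + 0.12000 + 0.04662 + 0.073899 + 0.02520 = 0.417969 m

Δh ≈ 0.418 m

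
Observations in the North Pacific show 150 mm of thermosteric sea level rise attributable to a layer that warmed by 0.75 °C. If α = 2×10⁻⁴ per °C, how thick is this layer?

H = Δh/(αΔT) = 0.15 / (2×10⁻⁴ × 0.75) = 1000 m

about 1000 m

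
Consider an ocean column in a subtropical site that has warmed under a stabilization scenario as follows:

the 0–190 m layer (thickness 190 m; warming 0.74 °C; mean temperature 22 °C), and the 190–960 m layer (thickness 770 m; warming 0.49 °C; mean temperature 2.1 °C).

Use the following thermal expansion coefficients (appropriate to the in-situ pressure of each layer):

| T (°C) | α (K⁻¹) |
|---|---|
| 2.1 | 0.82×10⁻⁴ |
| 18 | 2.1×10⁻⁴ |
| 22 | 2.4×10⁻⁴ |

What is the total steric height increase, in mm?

64.7 mm of thermosteric rise

Layer 1 at 22 °C → α = 2.4×10⁻⁴ K⁻¹
Layer 2 at 2.1 °C → α = 0.82×10⁻⁴ K⁻¹
2.4×10⁻⁴ × 0.74 × 190 = 0.033744 m
190–960 m: 0.49 × 770 × 0.82×10⁻⁴ = 0.0309386 m
Δh = 0.033744 + 0.0309386 = 0.0646826 m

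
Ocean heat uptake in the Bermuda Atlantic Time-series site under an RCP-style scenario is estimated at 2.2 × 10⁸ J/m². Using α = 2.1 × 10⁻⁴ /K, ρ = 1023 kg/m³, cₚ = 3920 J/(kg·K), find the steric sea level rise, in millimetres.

11.5 mm

Δh = αQ/(ρcₚ) = 2.1×10⁻⁴ × 2.2×10⁸ / (1023 × 3920) ≈ 0.011521 m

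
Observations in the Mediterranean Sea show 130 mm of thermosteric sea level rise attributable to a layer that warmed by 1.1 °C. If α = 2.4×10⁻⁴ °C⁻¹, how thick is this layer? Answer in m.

H = Δh/(αΔT) = 0.13 / (2.4×10⁻⁴ × 1.1) ≈ 492.4 m

about 490 m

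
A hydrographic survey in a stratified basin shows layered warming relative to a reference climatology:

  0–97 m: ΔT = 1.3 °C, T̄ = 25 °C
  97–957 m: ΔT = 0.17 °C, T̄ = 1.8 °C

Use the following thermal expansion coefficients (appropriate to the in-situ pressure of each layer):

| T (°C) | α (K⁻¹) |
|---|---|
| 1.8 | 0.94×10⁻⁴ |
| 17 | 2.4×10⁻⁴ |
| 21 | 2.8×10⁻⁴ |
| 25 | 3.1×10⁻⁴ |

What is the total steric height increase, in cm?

5.3 cm

Layer 1 at 25 °C → α = 3.1×10⁻⁴ K⁻¹
Layer 2 at 1.8 °C → α = 0.94×10⁻⁴ K⁻¹
1.3 × 97 × 3.1×10⁻⁴ = 0.039091 m
Layer 2: 0.94×10⁻⁴ × 860 × 0.17 = 0.0137428 m
Δh = 0.039091 + 0.0137428 = 0.0528338 m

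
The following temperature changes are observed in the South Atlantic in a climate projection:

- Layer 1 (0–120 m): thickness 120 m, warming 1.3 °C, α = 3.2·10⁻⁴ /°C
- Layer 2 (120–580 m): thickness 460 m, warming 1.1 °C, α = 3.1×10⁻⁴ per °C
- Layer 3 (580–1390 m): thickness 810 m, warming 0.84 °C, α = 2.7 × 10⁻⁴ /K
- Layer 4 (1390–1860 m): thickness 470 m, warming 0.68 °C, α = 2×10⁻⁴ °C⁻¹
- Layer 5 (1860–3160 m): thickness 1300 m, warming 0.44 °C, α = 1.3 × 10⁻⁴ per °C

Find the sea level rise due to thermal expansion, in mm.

0–120 m: 3.2×10⁻⁴ × 1.3 × 120 = 0.04992 m
1.1 × 460 × 3.1×10⁻⁴ = 0.15686 m
Layer 3: 810 × 2.7×10⁻⁴ × 0.84 = 0.183708 m
1390–1860 m: 2×10⁻⁴ × 470 × 0.68 = 0.06392 m
Layer 5: 1.3×10⁻⁴ × 0.44 × 1300 = 0.07436 m
Δh = 0.04992 + 0.15686 + 0.183708 + 0.06392 + 0.07436 = 0.528768 m

Δh ≈ 529 mm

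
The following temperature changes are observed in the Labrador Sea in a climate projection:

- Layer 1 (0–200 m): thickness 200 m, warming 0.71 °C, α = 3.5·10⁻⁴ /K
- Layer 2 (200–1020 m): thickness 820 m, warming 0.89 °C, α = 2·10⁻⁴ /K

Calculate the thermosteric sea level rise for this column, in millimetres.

Layer 1: 200 × 3.5×10⁻⁴ × 0.71 = 0.04970 m
Layer 2: 820 × 0.89 × 2×10⁻⁴ = 0.14596 m
Δh = 0.04970 + 0.14596 = 0.19566 m

Δh = 200 mm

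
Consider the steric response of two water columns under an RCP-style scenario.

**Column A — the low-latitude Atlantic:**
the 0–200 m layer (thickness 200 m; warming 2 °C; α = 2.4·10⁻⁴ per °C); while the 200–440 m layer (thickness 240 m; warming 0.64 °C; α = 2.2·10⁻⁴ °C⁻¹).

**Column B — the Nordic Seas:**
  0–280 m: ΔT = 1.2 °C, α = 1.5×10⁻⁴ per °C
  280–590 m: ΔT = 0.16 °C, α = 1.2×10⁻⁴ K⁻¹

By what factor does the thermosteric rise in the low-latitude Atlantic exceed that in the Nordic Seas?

A 0–200 m: 200 × 2.4×10⁻⁴ × 2 = 0.09600 m
A Layer 2: 0.64 × 2.2×10⁻⁴ × 240 = 0.033792 m
A total: 0.129792 m
B 0–280 m: 280 × 1.5×10⁻⁴ × 1.2 = 0.05040 m
B 280–590 m: 0.16 × 1.2×10⁻⁴ × 310 = 0.005952 m
B total: 0.056352 m
Ratio: 0.129792 / 0.056352 ≈ 2.303

2.3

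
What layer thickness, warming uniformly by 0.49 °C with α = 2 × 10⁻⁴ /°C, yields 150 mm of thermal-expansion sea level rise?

1530 m

H = Δh/(αΔT) = 0.15 / (2×10⁻⁴ × 0.49) ≈ 1531 m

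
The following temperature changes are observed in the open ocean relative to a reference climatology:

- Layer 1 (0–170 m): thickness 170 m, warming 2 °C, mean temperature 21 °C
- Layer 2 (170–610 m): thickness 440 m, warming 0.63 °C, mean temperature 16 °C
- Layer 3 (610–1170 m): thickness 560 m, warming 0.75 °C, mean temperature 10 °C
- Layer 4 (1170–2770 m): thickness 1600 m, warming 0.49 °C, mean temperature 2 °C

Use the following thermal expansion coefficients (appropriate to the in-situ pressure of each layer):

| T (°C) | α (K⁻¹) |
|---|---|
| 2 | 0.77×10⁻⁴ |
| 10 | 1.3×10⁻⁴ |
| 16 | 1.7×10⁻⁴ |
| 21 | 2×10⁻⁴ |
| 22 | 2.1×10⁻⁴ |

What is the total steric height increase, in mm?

Layer 1 at 21 °C → α = 2×10⁻⁴ K⁻¹
Layer 2 at 16 °C → α = 1.7×10⁻⁴ K⁻¹
Layer 3 at 10 °C → α = 1.3×10⁻⁴ K⁻¹
Layer 4 at 2 °C → α = 0.77×10⁻⁴ K⁻¹
170 × 2 × 2×10⁻⁴ = 0.06800 m
Layer 2: 1.7×10⁻⁴ × 0.63 × 440 = 0.047124 m
560 × 0.75 × 1.3×10⁻⁴ = 0.05460 m
Layer 4: 0.77×10⁻⁴ × 1600 × 0.49 = 0.060368 m
Δh = 0.06800 + 0.047124 + 0.05460 + 0.060368 = 0.230092 m

230 mm of thermosteric rise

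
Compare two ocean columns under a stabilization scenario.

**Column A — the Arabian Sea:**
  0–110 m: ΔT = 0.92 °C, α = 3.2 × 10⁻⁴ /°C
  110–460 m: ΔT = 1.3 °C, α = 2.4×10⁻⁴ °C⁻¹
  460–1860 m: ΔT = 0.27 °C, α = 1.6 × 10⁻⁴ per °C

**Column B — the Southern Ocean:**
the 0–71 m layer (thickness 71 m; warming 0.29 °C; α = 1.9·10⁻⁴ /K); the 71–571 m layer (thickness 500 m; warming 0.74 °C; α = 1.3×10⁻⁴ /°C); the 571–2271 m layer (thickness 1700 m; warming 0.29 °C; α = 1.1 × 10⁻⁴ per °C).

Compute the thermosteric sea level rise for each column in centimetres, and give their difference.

A 0.92 × 110 × 3.2×10⁻⁴ = 0.032384 m
A 350 × 2.4×10⁻⁴ × 1.3 = 0.10920 m
A 460–1860 m: 1400 × 1.6×10⁻⁴ × 0.27 = 0.06048 m
A total: 0.202064 m
B 71 × 0.29 × 1.9×10⁻⁴ = 0.0039121 m
B Layer 2: 500 × 1.3×10⁻⁴ × 0.74 = 0.04810 m
B 1.1×10⁻⁴ × 1700 × 0.29 = 0.05423 m
B total: 0.1062421 m
Difference: 0.202064 − 0.1062421 = 0.0958219 m

Δh_A ≈ 20.2 cm, Δh_B ≈ 10.6 cm; difference ≈ 9.58 cm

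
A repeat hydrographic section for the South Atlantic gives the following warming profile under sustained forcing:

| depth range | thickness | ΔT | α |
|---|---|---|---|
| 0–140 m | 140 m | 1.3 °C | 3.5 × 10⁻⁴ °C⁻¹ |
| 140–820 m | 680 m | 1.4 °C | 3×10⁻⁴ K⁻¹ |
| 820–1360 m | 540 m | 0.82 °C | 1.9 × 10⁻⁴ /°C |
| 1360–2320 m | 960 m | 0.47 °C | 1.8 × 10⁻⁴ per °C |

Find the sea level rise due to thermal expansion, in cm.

51.5 cm

Layer 1: 3.5×10⁻⁴ × 1.3 × 140 = 0.06370 m
140–820 m: 1.4 × 680 × 3×10⁻⁴ = 0.28560 m
Layer 3: 1.9×10⁻⁴ × 0.82 × 540 = 0.084132 m
1.8×10⁻⁴ × 0.47 × 960 = 0.081216 m
Δh = 0.06370 + 0.28560 + 0.084132 + 0.081216 = 0.514648 m ≈ 51.5 cm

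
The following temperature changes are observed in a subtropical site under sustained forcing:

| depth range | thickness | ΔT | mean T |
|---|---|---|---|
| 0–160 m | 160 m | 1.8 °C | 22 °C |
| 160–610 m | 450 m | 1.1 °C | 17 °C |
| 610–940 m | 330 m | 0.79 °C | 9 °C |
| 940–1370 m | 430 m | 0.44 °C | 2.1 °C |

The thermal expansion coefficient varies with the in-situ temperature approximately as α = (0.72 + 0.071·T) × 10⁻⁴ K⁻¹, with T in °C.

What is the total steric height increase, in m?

0.213 m of thermosteric rise

Layer 1: α = (0.72 + 0.071×22)×10⁻⁴ = 2.282×10⁻⁴ K⁻¹
Layer 2: α = (0.72 + 0.071×17)×10⁻⁴ = 1.927×10⁻⁴ K⁻¹
Layer 3: α = (0.72 + 0.071×9)×10⁻⁴ = 1.359×10⁻⁴ K⁻¹
Layer 4: α = (0.72 + 0.071×2.1)×10⁻⁴ = 0.8691×10⁻⁴ K⁻¹
Layer 1: 2.282×10⁻⁴ × 160 × 1.8 = 0.0657216 m
1.1 × 450 × 1.927×10⁻⁴ = 0.0953865 m
610–940 m: 1.359×10⁻⁴ × 0.79 × 330 = 0.03542913 m
0.44 × 430 × 0.8691×10⁻⁴ = 0.016443372 m
Δh = 0.0657216 + 0.0953865 + 0.03542913 + 0.016443372 = 0.212980602 m ≈ 0.213 m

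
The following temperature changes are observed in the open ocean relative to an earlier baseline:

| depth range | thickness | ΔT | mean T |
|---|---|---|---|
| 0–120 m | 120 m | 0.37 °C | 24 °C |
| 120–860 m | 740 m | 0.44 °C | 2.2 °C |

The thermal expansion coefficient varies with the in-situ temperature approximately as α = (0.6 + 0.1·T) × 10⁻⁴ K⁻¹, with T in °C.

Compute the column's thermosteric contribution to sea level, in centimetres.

Layer 1: α = (0.6 + 0.1×24)×10⁻⁴ = 3×10⁻⁴ K⁻¹
Layer 2: α = (0.6 + 0.1×2.2)×10⁻⁴ = 0.82×10⁻⁴ K⁻¹
0.37 × 120 × 3×10⁻⁴ = 0.01332 m
120–860 m: 0.44 × 0.82×10⁻⁴ × 740 = 0.0266992 m
Δh = 0.01332 + 0.0266992 = 0.0400192 m

Δh = 4.00 cm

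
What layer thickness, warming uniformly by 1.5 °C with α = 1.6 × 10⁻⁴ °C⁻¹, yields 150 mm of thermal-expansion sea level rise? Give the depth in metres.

H = Δh/(αΔT) = 0.15 / (1.6×10⁻⁴ × 1.5) = 625.0 m

about 625 m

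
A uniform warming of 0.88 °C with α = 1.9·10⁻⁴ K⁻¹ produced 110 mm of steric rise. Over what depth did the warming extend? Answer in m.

H ≈ 658 m

H = Δh/(αΔT) = 0.11 / (1.9×10⁻⁴ × 0.88) ≈ 657.9 m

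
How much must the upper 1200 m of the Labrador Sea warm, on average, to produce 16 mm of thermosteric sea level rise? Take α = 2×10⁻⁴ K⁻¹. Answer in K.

about 0.0667 K

ΔT = Δh/(αH) = 0.016 / (2×10⁻⁴ × 1200) ≈ 0.06667 K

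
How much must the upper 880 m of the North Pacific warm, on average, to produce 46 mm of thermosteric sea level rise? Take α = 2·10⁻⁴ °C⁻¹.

ΔT = Δh/(αH) = 0.046 / (2×10⁻⁴ × 880) ≈ 0.2614 K

about 0.26 K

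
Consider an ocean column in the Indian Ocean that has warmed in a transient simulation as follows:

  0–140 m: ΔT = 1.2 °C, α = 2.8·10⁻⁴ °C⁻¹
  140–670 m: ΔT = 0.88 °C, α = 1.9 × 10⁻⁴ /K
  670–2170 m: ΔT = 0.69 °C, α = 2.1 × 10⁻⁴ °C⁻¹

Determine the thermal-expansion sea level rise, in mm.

1.2 × 140 × 2.8×10⁻⁴ = 0.04704 m
530 × 1.9×10⁻⁴ × 0.88 = 0.088616 m
1500 × 2.1×10⁻⁴ × 0.69 = 0.21735 m
Δh = 0.04704 + 0.088616 + 0.21735 = 0.353006 m

Δh = 353 mm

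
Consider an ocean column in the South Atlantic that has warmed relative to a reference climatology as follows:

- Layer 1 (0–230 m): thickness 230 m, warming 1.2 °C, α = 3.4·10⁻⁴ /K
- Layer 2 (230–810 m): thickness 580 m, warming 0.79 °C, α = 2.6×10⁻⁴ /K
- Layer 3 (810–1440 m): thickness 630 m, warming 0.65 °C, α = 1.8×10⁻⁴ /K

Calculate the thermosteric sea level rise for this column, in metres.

0.287 m

Layer 1: 230 × 3.4×10⁻⁴ × 1.2 = 0.09384 m
Layer 2: 0.79 × 580 × 2.6×10⁻⁴ = 0.119132 m
630 × 0.65 × 1.8×10⁻⁴ = 0.07371 m
Δh = 0.09384 + 0.119132 + 0.07371 = 0.286682 m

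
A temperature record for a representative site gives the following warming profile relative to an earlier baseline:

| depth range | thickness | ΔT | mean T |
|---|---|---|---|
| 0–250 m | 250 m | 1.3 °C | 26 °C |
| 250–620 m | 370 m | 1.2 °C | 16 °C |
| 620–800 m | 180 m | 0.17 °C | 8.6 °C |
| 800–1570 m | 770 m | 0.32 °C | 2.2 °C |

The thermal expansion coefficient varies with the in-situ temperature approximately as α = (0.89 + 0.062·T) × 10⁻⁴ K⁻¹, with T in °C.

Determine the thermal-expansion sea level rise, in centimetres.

Layer 1: α = (0.89 + 0.062×26)×10⁻⁴ = 2.502×10⁻⁴ K⁻¹
Layer 2: α = (0.89 + 0.062×16)×10⁻⁴ = 1.882×10⁻⁴ K⁻¹
Layer 3: α = (0.89 + 0.062×8.6)×10⁻⁴ = 1.4232×10⁻⁴ K⁻¹
Layer 4: α = (0.89 + 0.062×2.2)×10⁻⁴ = 1.0264×10⁻⁴ K⁻¹
0–250 m: 250 × 1.3 × 2.502×10⁻⁴ = 0.081315 m
Layer 2: 370 × 1.882×10⁻⁴ × 1.2 = 0.0835608 m
Layer 3: 0.17 × 180 × 1.4232×10⁻⁴ = 0.004354992 m
1.0264×10⁻⁴ × 0.32 × 770 = 0.025290496 m
Δh = 0.081315 + 0.0835608 + 0.004354992 + 0.025290496 = 0.194521288 m ≈ 19 cm

19 cm of thermosteric rise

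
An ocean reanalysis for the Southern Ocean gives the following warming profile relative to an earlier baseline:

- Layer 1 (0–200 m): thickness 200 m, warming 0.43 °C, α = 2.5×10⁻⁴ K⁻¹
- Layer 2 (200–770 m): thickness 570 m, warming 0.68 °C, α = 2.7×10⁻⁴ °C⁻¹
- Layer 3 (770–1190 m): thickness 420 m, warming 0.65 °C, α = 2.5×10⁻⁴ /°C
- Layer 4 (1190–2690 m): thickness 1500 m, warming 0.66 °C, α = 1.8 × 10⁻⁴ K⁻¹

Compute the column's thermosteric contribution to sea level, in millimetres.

0–200 m: 2.5×10⁻⁴ × 200 × 0.43 = 0.02150 m
200–770 m: 570 × 0.68 × 2.7×10⁻⁴ = 0.104652 m
770–1190 m: 420 × 2.5×10⁻⁴ × 0.65 = 0.06825 m
0.66 × 1500 × 1.8×10⁻⁴ = 0.17820 m
Δh = 0.02150 + 0.104652 + 0.06825 + 0.17820 = 0.372602 m

373 mm of thermosteric rise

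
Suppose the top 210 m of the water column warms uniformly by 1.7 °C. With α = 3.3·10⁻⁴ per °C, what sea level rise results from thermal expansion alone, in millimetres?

about 118 mm

Δh = αΔT·H = 3.3×10⁻⁴ × 1.7 × 210 = 0.11781 m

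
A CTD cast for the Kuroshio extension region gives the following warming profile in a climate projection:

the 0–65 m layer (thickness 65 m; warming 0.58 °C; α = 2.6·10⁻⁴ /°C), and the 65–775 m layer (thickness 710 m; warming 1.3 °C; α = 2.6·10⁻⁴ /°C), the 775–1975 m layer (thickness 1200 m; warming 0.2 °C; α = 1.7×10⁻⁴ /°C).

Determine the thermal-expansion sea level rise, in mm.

Layer 1: 65 × 2.6×10⁻⁴ × 0.58 = 0.009802 m
1.3 × 2.6×10⁻⁴ × 710 = 0.23998 m
775–1975 m: 0.2 × 1200 × 1.7×10⁻⁴ = 0.04080 m
Δh = 0.009802 + 0.23998 + 0.04080 = 0.290582 m

Δh ≈ 291 mm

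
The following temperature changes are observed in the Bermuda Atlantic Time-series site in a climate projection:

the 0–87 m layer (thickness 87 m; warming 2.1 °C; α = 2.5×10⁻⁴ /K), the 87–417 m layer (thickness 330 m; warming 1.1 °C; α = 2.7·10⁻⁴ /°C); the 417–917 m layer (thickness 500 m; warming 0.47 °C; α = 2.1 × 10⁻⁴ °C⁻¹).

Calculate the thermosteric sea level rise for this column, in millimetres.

Δh ≈ 193 mm

Layer 1: 2.5×10⁻⁴ × 87 × 2.1 = 0.045675 m
Layer 2: 1.1 × 330 × 2.7×10⁻⁴ = 0.09801 m
0.47 × 500 × 2.1×10⁻⁴ = 0.04935 m
Δh = 0.045675 + 0.09801 + 0.04935 = 0.193035 m ≈ 193 mm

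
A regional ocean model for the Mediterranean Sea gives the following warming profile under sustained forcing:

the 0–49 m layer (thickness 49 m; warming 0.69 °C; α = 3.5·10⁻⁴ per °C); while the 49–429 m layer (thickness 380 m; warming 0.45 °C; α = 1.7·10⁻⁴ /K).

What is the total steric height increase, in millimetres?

41 mm

Layer 1: 3.5×10⁻⁴ × 49 × 0.69 = 0.0118335 m
49–429 m: 0.45 × 1.7×10⁻⁴ × 380 = 0.02907 m
Δh = 0.0118335 + 0.02907 = 0.0409035 m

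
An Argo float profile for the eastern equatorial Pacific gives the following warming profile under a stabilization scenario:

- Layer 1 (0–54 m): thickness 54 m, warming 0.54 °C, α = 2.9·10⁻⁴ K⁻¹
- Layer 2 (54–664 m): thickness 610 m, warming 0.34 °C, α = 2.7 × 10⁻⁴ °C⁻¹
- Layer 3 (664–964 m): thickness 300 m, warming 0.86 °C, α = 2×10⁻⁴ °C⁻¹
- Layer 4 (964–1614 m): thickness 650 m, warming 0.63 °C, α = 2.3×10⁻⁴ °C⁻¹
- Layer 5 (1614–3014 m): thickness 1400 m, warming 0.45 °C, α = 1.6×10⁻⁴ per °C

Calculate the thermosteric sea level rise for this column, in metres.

0–54 m: 0.54 × 2.9×10⁻⁴ × 54 = 0.0084564 m
54–664 m: 0.34 × 2.7×10⁻⁴ × 610 = 0.055998 m
Layer 3: 0.86 × 2×10⁻⁴ × 300 = 0.05160 m
Layer 4: 0.63 × 2.3×10⁻⁴ × 650 = 0.094185 m
1614–3014 m: 0.45 × 1400 × 1.6×10⁻⁴ = 0.10080 m
Δh = 0.0084564 + 0.055998 + 0.05160 + 0.094185 + 0.10080 = 0.3110394 m

0.311 m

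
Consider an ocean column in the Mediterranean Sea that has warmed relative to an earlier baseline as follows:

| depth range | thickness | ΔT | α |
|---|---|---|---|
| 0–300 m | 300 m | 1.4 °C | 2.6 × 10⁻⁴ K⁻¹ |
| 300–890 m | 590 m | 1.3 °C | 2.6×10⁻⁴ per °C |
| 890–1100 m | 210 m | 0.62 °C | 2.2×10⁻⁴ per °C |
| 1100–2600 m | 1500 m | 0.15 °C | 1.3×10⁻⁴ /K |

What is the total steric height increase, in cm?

36.7 cm

Layer 1: 1.4 × 2.6×10⁻⁴ × 300 = 0.10920 m
300–890 m: 2.6×10⁻⁴ × 590 × 1.3 = 0.19942 m
2.2×10⁻⁴ × 210 × 0.62 = 0.028644 m
1500 × 1.3×10⁻⁴ × 0.15 = 0.02925 m
Δh = 0.10920 + 0.19942 + 0.028644 + 0.02925 = 0.366514 m ≈ 36.7 cm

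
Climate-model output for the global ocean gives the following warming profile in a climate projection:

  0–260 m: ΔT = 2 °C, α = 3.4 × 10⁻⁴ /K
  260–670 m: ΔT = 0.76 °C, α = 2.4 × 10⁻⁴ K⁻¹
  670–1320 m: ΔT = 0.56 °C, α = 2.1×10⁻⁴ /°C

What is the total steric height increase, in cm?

Δh ≈ 33 cm

3.4×10⁻⁴ × 260 × 2 = 0.17680 m
Layer 2: 0.76 × 410 × 2.4×10⁻⁴ = 0.074784 m
670–1320 m: 650 × 2.1×10⁻⁴ × 0.56 = 0.07644 m
Δh = 0.17680 + 0.074784 + 0.07644 = 0.328024 m ≈ 33 cm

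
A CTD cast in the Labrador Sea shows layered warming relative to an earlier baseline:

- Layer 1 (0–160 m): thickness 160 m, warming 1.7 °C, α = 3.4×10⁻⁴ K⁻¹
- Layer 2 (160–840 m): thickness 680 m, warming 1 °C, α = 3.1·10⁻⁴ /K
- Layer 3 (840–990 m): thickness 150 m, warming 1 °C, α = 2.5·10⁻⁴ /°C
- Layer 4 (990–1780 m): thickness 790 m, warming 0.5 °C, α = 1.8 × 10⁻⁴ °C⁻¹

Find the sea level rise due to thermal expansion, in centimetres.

Layer 1: 1.7 × 160 × 3.4×10⁻⁴ = 0.09248 m
1 × 680 × 3.1×10⁻⁴ = 0.21080 m
Layer 3: 2.5×10⁻⁴ × 1 × 150 = 0.03750 m
0.5 × 1.8×10⁻⁴ × 790 = 0.07110 m
Δh = 0.09248 + 0.21080 + 0.03750 + 0.07110 = 0.41188 m

Δh = 41.2 cm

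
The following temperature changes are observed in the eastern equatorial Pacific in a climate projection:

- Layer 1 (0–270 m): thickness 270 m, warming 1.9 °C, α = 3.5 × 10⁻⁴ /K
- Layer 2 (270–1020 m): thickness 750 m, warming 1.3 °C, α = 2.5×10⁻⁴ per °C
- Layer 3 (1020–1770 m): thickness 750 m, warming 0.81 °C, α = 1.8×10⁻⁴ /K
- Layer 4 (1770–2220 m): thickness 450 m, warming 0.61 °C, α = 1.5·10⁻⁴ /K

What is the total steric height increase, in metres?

Δh ≈ 0.57 m

Layer 1: 270 × 1.9 × 3.5×10⁻⁴ = 0.17955 m
Layer 2: 750 × 2.5×10⁻⁴ × 1.3 = 0.24375 m
1020–1770 m: 750 × 1.8×10⁻⁴ × 0.81 = 0.10935 m
450 × 1.5×10⁻⁴ × 0.61 = 0.041175 m
Δh = 0.17955 + 0.24375 + 0.10935 + 0.041175 = 0.573825 m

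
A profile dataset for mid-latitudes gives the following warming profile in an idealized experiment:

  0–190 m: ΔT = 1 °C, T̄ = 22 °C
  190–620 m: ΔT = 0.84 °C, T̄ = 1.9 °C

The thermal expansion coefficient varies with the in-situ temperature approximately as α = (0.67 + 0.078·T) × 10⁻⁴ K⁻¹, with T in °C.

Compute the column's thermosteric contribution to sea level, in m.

Δh = 0.0749 m

Layer 1: α = (0.67 + 0.078×22)×10⁻⁴ = 2.386×10⁻⁴ K⁻¹
Layer 2: α = (0.67 + 0.078×1.9)×10⁻⁴ = 0.8182×10⁻⁴ K⁻¹
190 × 1 × 2.386×10⁻⁴ = 0.045334 m
0.84 × 430 × 0.8182×10⁻⁴ = 0.029553384 m
Δh = 0.045334 + 0.029553384 = 0.074887384 m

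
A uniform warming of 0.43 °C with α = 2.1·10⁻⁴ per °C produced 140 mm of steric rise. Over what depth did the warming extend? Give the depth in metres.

H ≈ 1550 m

H = Δh/(αΔT) = 0.14 / (2.1×10⁻⁴ × 0.43) ≈ 1550 m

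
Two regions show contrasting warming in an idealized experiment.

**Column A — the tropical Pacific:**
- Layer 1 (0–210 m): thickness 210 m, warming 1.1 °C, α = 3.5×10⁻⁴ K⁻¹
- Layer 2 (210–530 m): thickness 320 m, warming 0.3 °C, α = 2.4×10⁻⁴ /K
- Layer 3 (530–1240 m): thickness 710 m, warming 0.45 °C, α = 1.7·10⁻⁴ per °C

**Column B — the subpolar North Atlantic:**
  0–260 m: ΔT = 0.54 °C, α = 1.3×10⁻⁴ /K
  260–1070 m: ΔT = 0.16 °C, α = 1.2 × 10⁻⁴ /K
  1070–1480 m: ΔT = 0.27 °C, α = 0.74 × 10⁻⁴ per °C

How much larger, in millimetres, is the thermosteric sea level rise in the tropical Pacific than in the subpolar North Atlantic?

Δh_A − Δh_B ≈ 116 mm

A Layer 1: 1.1 × 3.5×10⁻⁴ × 210 = 0.08085 m
A Layer 2: 320 × 2.4×10⁻⁴ × 0.3 = 0.02304 m
A 530–1240 m: 710 × 0.45 × 1.7×10⁻⁴ = 0.054315 m
A total: 0.158205 m
B 0–260 m: 0.54 × 1.3×10⁻⁴ × 260 = 0.018252 m
B 0.16 × 810 × 1.2×10⁻⁴ = 0.015552 m
B Layer 3: 0.27 × 410 × 0.74×10⁻⁴ = 0.0081918 m
B total: 0.0419958 m
Difference: 0.158205 − 0.0419958 = 0.1162092 m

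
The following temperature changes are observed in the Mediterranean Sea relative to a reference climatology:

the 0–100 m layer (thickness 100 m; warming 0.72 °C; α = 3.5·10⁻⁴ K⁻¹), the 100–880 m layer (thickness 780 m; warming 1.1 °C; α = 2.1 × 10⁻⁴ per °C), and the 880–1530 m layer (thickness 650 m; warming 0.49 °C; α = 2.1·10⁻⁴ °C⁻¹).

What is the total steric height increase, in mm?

3.5×10⁻⁴ × 0.72 × 100 = 0.02520 m
Layer 2: 780 × 1.1 × 2.1×10⁻⁴ = 0.18018 m
Layer 3: 650 × 0.49 × 2.1×10⁻⁴ = 0.066885 m
Δh = 0.02520 + 0.18018 + 0.066885 = 0.272265 m

270 mm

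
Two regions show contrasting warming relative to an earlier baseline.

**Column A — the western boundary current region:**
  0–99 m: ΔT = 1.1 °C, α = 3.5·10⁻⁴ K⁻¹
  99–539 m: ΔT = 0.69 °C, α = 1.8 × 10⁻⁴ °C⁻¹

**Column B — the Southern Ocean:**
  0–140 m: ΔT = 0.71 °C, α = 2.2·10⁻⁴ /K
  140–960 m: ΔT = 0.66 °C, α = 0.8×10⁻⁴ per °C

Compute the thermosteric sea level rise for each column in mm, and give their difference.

A: 93 mm; B: 65 mm; difference 28 mm

A 1.1 × 99 × 3.5×10⁻⁴ = 0.038115 m
A Layer 2: 440 × 0.69 × 1.8×10⁻⁴ = 0.054648 m
A total: 0.092763 m
B Layer 1: 140 × 2.2×10⁻⁴ × 0.71 = 0.021868 m
B Layer 2: 0.8×10⁻⁴ × 820 × 0.66 = 0.043296 m
B total: 0.065164 m
Difference: 0.092763 − 0.065164 = 0.027599 m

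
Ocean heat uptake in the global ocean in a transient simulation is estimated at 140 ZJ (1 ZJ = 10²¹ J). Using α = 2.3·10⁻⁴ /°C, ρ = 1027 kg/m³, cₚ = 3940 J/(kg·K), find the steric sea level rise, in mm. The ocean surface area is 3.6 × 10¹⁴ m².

Δh = 22.1 mm

Per unit area: Q = 140×10²¹ / (3.6×10¹⁴) ≈ 3.889×10⁸ J/m²
Δh = αQ/(ρcₚ) = 2.3×10⁻⁴ × 3.889×10⁸ / (1027 × 3940) ≈ 0.022105 m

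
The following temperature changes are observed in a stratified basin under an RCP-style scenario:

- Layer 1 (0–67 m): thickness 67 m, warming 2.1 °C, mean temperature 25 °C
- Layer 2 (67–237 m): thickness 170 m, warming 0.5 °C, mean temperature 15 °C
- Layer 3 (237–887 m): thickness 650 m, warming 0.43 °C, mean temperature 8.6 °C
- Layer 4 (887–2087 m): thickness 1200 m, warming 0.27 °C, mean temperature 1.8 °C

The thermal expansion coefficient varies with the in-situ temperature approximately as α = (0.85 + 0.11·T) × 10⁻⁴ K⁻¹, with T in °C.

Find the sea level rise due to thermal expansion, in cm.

Layer 1: α = (0.85 + 0.11×25)×10⁻⁴ = 3.6×10⁻⁴ K⁻¹
Layer 2: α = (0.85 + 0.11×15)×10⁻⁴ = 2.5×10⁻⁴ K⁻¹
Layer 3: α = (0.85 + 0.11×8.6)×10⁻⁴ = 1.796×10⁻⁴ K⁻¹
Layer 4: α = (0.85 + 0.11×1.8)×10⁻⁴ = 1.048×10⁻⁴ K⁻¹
Layer 1: 3.6×10⁻⁴ × 67 × 2.1 = 0.050652 m
0.5 × 2.5×10⁻⁴ × 170 = 0.02125 m
Layer 3: 650 × 1.796×10⁻⁴ × 0.43 = 0.0501982 m
Layer 4: 0.27 × 1.048×10⁻⁴ × 1200 = 0.0339552 m
Δh = 0.050652 + 0.02125 + 0.0501982 + 0.0339552 = 0.1560554 m ≈ 15.6 cm

15.6 cm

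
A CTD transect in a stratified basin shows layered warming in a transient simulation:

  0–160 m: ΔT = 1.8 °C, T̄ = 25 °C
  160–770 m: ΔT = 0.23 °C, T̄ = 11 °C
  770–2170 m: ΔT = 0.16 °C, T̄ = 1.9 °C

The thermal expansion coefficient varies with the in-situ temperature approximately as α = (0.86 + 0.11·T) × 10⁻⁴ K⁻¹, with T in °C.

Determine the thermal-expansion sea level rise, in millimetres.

Δh = 157 mm

Layer 1: α = (0.86 + 0.11×25)×10⁻⁴ = 3.61×10⁻⁴ K⁻¹
Layer 2: α = (0.86 + 0.11×11)×10⁻⁴ = 2.07×10⁻⁴ K⁻¹
Layer 3: α = (0.86 + 0.11×1.9)×10⁻⁴ = 1.069×10⁻⁴ K⁻¹
0–160 m: 1.8 × 3.61×10⁻⁴ × 160 = 0.103968 m
160–770 m: 0.23 × 610 × 2.07×10⁻⁴ = 0.0290421 m
Layer 3: 0.16 × 1400 × 1.069×10⁻⁴ = 0.0239456 m
Δh = 0.103968 + 0.0290421 + 0.0239456 = 0.1569557 m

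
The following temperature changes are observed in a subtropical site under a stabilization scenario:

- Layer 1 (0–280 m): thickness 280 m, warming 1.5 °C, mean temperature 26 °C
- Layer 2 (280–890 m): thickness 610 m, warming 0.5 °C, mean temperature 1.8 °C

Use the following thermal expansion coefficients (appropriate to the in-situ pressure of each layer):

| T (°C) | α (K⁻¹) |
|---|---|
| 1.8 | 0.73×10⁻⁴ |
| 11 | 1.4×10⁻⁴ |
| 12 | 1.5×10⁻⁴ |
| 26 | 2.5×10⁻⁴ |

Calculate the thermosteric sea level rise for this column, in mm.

Δh = 127 mm

Layer 1 at 26 °C → α = 2.5×10⁻⁴ K⁻¹
Layer 2 at 1.8 °C → α = 0.73×10⁻⁴ K⁻¹
1.5 × 2.5×10⁻⁴ × 280 = 0.10500 m
0.5 × 610 × 0.73×10⁻⁴ = 0.022265 m
Δh = 0.10500 + 0.022265 = 0.127265 m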